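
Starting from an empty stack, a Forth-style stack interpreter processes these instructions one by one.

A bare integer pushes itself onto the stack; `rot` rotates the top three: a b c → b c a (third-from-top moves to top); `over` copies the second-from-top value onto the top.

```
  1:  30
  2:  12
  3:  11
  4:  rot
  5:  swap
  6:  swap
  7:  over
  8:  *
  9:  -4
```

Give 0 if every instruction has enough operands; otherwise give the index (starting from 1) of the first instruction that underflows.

30   : 30
12   : 30 12
11   : 30 12 11
rot  : 12 11 30
swap : 12 30 11
swap : 12 11 30
over : 12 11 30 11
*    : 12 11 330
-4   : 12 11 330 -4

0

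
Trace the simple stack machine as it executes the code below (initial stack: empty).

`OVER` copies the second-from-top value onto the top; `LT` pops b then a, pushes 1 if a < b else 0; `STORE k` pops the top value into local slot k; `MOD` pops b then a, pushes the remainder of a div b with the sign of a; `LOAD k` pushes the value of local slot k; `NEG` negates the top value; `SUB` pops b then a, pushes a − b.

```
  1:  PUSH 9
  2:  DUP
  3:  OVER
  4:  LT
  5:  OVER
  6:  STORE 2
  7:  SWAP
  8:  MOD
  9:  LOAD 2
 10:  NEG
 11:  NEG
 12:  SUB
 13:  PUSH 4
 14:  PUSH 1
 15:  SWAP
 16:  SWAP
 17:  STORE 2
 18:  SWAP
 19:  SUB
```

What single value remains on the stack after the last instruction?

PUSH 9   9
DUP      9 9
OVER     9 9 9
LT       9 0
OVER     9 0 9
STORE 2  9 0
SWAP     0 9
MOD      0
LOAD 2   0 9
NEG      0 -9
NEG      0 9
SUB      -9
PUSH 4   -9 4
PUSH 1   -9 4 1
SWAP     -9 1 4
SWAP     -9 4 1
STORE 2  -9 4
SWAP     4 -9
SUB      13

13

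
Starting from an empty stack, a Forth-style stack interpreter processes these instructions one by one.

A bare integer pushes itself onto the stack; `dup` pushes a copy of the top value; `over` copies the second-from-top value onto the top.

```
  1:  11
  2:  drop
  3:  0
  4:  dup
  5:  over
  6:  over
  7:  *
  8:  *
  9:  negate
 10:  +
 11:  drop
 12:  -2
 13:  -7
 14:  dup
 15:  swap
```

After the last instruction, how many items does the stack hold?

11      11
drop    (empty)
0       0
dup     0 0
over    0 0 0
over    0 0 0 0
*       0 0 0
*       0 0
negate  0 0
+       0
drop    (empty)
-2      -2
-7      -2 -7
dup     -2 -7 -7
swap    -2 -7 -7

3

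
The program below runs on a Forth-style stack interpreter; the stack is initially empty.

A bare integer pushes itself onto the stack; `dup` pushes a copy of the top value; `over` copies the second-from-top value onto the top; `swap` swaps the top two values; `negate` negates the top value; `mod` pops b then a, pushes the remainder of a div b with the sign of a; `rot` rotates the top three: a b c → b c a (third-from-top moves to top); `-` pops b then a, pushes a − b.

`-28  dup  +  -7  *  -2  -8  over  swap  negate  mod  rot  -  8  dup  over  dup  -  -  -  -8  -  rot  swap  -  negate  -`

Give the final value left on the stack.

-28    : -28
dup    : -28 -28
+      : -56
-7     : -56 -7
*      : 392
-2     : 392 -2
-8     : 392 -2 -8
over   : 392 -2 -8 -2
swap   : 392 -2 -2 -8
negate : 392 -2 -2 8
mod    : 392 -2 -2
rot    : -2 -2 392
-      : -2 -394
8      : -2 -394 8
dup    : -2 -394 8 8
over   : -2 -394 8 8 8
dup    : -2 -394 8 8 8 8
-      : -2 -394 8 8 0
-      : -2 -394 8 8
-      : -2 -394 0
-8     : -2 -394 0 -8
-      : -2 -394 8
rot    : -394 8 -2
swap   : -394 -2 8
-      : -394 -10
negate : -394 10
-      : -404

-404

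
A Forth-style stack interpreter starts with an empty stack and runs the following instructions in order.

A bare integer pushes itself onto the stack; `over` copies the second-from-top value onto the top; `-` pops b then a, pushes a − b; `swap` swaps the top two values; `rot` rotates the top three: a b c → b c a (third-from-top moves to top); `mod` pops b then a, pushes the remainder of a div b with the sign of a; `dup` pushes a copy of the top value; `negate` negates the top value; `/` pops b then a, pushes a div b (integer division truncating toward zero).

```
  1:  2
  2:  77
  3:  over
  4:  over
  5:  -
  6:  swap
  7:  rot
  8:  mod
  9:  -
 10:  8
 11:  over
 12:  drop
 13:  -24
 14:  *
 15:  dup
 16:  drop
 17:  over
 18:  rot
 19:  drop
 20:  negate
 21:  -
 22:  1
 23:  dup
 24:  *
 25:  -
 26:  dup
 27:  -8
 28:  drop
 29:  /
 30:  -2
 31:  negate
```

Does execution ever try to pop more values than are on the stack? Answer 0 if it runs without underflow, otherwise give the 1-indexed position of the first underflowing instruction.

0

2      → 2
77     → 2 77
over   → 2 77 2
over   → 2 77 2 77
-      → 2 77 -75
swap   → 2 -75 77
rot    → -75 77 2
mod    → -75 1
-      → -76
8      → -76 8
over   → -76 8 -76
drop   → -76 8
-24    → -76 8 -24
*      → -76 -192
dup    → -76 -192 -192
drop   → -76 -192
over   → -76 -192 -76
rot    → -192 -76 -76
drop   → -192 -76
negate → -192 76
-      → -268
1      → -268 1
dup    → -268 1 1
*      → -268 1
-      → -269
dup    → -269 -269
-8     → -269 -269 -8
drop   → -269 -269
/      → 1
-2     → 1 -2
negate → 1 2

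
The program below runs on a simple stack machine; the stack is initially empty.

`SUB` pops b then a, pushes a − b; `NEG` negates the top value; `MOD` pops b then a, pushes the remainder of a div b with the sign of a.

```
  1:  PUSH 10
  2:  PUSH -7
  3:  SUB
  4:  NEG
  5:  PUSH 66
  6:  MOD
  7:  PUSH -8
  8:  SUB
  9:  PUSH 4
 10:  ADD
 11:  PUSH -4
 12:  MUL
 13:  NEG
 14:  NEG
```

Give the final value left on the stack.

PUSH 10 -> 10
PUSH -7 -> 10 -7
SUB     -> 17
NEG     -> -17
PUSH 66 -> -17 66
MOD     -> -17
PUSH -8 -> -17 -8
SUB     -> -9
PUSH 4  -> -9 4
ADD     -> -5
PUSH -4 -> -5 -4
MUL     -> 20
NEG     -> -20
NEG     -> 20

20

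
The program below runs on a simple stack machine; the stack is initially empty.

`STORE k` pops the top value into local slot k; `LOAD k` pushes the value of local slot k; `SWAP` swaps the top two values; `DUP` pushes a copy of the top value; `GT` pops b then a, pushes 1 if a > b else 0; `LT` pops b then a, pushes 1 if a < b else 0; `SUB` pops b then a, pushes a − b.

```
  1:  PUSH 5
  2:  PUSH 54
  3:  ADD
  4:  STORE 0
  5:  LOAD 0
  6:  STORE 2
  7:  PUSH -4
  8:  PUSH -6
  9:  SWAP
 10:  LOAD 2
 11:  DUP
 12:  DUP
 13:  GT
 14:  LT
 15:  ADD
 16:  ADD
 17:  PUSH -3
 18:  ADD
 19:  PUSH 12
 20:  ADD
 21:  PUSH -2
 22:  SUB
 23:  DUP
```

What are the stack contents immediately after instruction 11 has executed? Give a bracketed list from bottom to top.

[-6, -4, 59, 59]

PUSH 5   [5]
PUSH 54  [5, 54]
ADD      [59]
STORE 0  []
LOAD 0   [59]
STORE 2  []
PUSH -4  [-4]
PUSH -6  [-4, -6]
SWAP     [-6, -4]
LOAD 2   [-6, -4, 59]
DUP      [-6, -4, 59, 59]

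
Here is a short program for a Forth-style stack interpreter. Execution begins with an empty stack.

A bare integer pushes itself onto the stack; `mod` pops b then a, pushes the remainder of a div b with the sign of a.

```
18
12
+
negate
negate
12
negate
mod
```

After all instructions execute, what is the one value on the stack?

18      [18]
12      [18, 12]
+       [30]
negate  [-30]
negate  [30]
12      [30, 12]
negate  [30, -12]
mod     [6]

6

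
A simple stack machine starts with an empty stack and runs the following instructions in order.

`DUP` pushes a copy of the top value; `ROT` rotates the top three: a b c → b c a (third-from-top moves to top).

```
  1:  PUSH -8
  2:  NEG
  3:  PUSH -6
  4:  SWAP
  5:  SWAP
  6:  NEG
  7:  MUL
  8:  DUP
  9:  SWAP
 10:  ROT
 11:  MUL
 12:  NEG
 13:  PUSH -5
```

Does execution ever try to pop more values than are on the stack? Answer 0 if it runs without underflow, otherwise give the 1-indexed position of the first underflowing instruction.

10

PUSH -8 : -8
NEG     : 8
PUSH -6 : 8 -6
SWAP    : -6 8
SWAP    : 8 -6
NEG     : 8 6
MUL     : 48
DUP     : 48 48
SWAP    : 48 48
ROT  — needs 3 operands, stack has 2 → underflow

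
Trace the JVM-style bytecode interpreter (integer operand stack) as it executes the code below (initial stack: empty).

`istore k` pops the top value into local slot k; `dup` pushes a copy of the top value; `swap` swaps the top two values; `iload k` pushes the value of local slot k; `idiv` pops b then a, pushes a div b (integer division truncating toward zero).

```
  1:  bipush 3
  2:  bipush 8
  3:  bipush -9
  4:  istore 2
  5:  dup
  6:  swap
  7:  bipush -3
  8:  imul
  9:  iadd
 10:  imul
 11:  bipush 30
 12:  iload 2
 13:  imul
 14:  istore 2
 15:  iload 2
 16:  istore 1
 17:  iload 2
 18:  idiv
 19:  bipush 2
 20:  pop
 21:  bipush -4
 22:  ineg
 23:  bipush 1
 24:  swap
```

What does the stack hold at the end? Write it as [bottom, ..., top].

bipush 3  -> 3
bipush 8  -> 3 8
bipush -9 -> 3 8 -9
istore 2  -> 3 8
dup       -> 3 8 8
swap      -> 3 8 8
bipush -3 -> 3 8 8 -3
imul      -> 3 8 -24
iadd      -> 3 -16
imul      -> -48
bipush 30 -> -48 30
iload 2   -> -48 30 -9
imul      -> -48 -270
istore 2  -> -48
iload 2   -> -48 -270
istore 1  -> -48
iload 2   -> -48 -270
idiv      -> 0
bipush 2  -> 0 2
pop       -> 0
bipush -4 -> 0 -4
ineg      -> 0 4
bipush 1  -> 0 4 1
swap      -> 0 1 4

[0, 1, 4]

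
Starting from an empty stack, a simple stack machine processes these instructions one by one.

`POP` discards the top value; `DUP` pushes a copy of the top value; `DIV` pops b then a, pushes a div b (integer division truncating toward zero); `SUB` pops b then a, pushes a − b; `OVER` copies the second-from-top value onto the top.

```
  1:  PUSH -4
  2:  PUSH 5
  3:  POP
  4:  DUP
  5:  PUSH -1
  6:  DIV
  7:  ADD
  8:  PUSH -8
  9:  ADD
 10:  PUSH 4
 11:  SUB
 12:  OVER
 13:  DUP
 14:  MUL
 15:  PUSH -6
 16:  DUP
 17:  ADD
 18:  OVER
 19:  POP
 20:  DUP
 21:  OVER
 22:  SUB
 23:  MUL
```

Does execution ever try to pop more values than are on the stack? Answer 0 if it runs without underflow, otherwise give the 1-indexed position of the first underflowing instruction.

PUSH -4 : [-4]
PUSH 5  : [-4, 5]
POP     : [-4]
DUP     : [-4, -4]
PUSH -1 : [-4, -4, -1]
DIV     : [-4, 4]
ADD     : [0]
PUSH -8 : [0, -8]
ADD     : [-8]
PUSH 4  : [-8, 4]
SUB     : [-12]
OVER  — needs 2 operands, stack has 1 → underflow

12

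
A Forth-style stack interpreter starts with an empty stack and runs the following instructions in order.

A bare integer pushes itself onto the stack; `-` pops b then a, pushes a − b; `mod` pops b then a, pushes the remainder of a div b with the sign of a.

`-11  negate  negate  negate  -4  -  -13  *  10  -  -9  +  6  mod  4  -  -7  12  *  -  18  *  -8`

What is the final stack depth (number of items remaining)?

-11    : -11
negate : 11
negate : -11
negate : 11
-4     : 11 -4
-      : 15
-13    : 15 -13
*      : -195
10     : -195 10
-      : -205
-9     : -205 -9
+      : -214
6      : -214 6
mod    : -4
4      : -4 4
-      : -8
-7     : -8 -7
12     : -8 -7 12
*      : -8 -84
-      : 76
18     : 76 18
*      : 1368
-8     : 1368 -8

2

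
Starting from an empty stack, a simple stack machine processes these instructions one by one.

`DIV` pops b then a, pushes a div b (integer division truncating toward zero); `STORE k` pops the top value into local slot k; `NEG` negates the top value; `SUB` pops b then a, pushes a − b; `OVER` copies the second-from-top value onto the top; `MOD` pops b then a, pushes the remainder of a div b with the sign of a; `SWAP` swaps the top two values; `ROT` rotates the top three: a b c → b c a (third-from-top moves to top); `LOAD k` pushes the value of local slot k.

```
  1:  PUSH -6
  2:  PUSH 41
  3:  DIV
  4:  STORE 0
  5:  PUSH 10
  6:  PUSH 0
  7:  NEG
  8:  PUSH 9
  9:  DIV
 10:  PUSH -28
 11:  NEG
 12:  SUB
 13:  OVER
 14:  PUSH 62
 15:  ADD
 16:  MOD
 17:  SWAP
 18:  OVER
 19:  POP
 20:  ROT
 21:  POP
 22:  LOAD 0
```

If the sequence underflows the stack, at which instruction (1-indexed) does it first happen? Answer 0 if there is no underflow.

PUSH -6   [-6]
PUSH 41   [-6, 41]
DIV       [0]
STORE 0   []
PUSH 10   [10]
PUSH 0    [10, 0]
NEG       [10, 0]
PUSH 9    [10, 0, 9]
DIV       [10, 0]
PUSH -28  [10, 0, -28]
NEG       [10, 0, 28]
SUB       [10, -28]
OVER      [10, -28, 10]
PUSH 62   [10, -28, 10, 62]
ADD       [10, -28, 72]
MOD       [10, -28]
SWAP      [-28, 10]
OVER      [-28, 10, -28]
POP       [-28, 10]
ROT  — needs 3 operands, stack has 2 → underflow

20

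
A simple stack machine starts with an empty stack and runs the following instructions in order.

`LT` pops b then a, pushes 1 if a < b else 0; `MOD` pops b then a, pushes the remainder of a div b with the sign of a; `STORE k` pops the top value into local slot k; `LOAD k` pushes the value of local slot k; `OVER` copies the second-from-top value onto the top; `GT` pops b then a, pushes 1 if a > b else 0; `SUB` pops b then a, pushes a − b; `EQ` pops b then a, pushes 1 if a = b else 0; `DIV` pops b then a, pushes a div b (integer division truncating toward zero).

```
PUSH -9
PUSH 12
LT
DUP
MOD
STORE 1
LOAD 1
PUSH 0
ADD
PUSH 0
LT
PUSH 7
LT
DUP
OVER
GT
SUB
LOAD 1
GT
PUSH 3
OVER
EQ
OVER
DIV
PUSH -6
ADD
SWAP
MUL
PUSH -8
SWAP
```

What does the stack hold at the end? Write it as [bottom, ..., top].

PUSH -9 -> -9
PUSH 12 -> -9 12
LT      -> 1
DUP     -> 1 1
MOD     -> 0
STORE 1 -> (empty)
LOAD 1  -> 0
PUSH 0  -> 0 0
ADD     -> 0
PUSH 0  -> 0 0
LT      -> 0
PUSH 7  -> 0 7
LT      -> 1
DUP     -> 1 1
OVER    -> 1 1 1
GT      -> 1 0
SUB     -> 1
LOAD 1  -> 1 0
GT      -> 1
PUSH 3  -> 1 3
OVER    -> 1 3 1
EQ      -> 1 0
OVER    -> 1 0 1
DIV     -> 1 0
PUSH -6 -> 1 0 -6
ADD     -> 1 -6
SWAP    -> -6 1
MUL     -> -6
PUSH -8 -> -6 -8
SWAP    -> -8 -6

[-8, -6]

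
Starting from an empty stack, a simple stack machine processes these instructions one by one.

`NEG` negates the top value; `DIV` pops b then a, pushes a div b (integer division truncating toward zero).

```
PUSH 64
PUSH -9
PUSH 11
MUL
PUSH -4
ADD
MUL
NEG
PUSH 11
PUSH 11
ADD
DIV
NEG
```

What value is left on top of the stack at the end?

-299

PUSH 64 : [64]
PUSH -9 : [64, -9]
PUSH 11 : [64, -9, 11]
MUL     : [64, -99]
PUSH -4 : [64, -99, -4]
ADD     : [64, -103]
MUL     : [-6592]
NEG     : [6592]
PUSH 11 : [6592, 11]
PUSH 11 : [6592, 11, 11]
ADD     : [6592, 22]
DIV     : [299]
NEG     : [-299]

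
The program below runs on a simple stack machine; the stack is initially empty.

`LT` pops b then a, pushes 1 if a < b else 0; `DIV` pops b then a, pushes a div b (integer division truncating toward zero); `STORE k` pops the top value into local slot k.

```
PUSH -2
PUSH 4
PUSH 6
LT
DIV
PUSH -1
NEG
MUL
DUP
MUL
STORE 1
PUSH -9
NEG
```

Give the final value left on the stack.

PUSH -2 → -2
PUSH 4  → -2 4
PUSH 6  → -2 4 6
LT      → -2 1
DIV     → -2
PUSH -1 → -2 -1
NEG     → -2 1
MUL     → -2
DUP     → -2 -2
MUL     → 4
STORE 1 → (empty)
PUSH -9 → -9
NEG     → 9

9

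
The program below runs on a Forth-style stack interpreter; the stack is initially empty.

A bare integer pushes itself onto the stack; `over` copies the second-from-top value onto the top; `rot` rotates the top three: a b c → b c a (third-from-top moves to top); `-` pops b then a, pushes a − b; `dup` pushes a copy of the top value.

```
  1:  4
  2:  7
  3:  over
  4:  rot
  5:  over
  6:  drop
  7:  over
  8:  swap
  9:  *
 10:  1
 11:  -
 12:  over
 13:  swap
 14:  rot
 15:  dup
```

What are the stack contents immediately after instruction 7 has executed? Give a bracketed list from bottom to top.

4    : [4]
7    : [4, 7]
over : [4, 7, 4]
rot  : [7, 4, 4]
over : [7, 4, 4, 4]
drop : [7, 4, 4]
over : [7, 4, 4, 4]

[7, 4, 4, 4]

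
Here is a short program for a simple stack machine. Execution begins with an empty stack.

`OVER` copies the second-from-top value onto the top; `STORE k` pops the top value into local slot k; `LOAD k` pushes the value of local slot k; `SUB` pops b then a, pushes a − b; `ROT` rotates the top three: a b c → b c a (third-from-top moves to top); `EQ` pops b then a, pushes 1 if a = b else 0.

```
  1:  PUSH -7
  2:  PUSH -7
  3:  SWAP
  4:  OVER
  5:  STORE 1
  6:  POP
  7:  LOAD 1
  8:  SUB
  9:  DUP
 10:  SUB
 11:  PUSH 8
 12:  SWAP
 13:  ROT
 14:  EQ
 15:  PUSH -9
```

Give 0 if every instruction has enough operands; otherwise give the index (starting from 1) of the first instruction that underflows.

13

PUSH -7 -> [-7]
PUSH -7 -> [-7, -7]
SWAP    -> [-7, -7]
OVER    -> [-7, -7, -7]
STORE 1 -> [-7, -7]
POP     -> [-7]
LOAD 1  -> [-7, -7]
SUB     -> [0]
DUP     -> [0, 0]
SUB     -> [0]
PUSH 8  -> [0, 8]
SWAP    -> [8, 0]
ROT  — needs 3 operands, stack has 2 → underflow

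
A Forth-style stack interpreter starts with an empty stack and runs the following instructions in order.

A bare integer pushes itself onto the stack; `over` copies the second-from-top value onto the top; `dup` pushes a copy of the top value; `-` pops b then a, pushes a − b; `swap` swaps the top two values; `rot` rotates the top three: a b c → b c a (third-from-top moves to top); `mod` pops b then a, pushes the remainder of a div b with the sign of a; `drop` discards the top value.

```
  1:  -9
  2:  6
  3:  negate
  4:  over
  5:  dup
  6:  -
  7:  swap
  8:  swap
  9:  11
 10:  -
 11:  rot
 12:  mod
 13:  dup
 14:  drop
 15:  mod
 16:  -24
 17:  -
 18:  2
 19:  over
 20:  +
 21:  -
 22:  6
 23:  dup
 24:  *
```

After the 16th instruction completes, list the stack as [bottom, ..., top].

[0, -24]

-9      -9
6       -9 6
negate  -9 -6
over    -9 -6 -9
dup     -9 -6 -9 -9
-       -9 -6 0
swap    -9 0 -6
swap    -9 -6 0
11      -9 -6 0 11
-       -9 -6 -11
rot     -6 -11 -9
mod     -6 -2
dup     -6 -2 -2
drop    -6 -2
mod     0
-24     0 -24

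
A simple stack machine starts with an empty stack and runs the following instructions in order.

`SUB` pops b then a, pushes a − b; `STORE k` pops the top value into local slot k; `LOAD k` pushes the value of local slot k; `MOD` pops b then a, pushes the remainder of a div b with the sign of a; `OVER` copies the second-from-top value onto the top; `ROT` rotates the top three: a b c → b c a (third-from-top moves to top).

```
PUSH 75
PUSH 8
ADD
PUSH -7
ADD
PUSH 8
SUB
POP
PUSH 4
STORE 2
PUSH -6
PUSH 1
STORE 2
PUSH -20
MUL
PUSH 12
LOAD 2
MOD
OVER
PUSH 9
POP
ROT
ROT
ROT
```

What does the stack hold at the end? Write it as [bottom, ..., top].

[120, 0, 120]

PUSH 75   [75]
PUSH 8    [75, 8]
ADD       [83]
PUSH -7   [83, -7]
ADD       [76]
PUSH 8    [76, 8]
SUB       [68]
POP       []
PUSH 4    [4]
STORE 2   []
PUSH -6   [-6]
PUSH 1    [-6, 1]
STORE 2   [-6]
PUSH -20  [-6, -20]
MUL       [120]
PUSH 12   [120, 12]
LOAD 2    [120, 12, 1]
MOD       [120, 0]
OVER      [120, 0, 120]
PUSH 9    [120, 0, 120, 9]
POP       [120, 0, 120]
ROT       [0, 120, 120]
ROT       [120, 120, 0]
ROT       [120, 0, 120]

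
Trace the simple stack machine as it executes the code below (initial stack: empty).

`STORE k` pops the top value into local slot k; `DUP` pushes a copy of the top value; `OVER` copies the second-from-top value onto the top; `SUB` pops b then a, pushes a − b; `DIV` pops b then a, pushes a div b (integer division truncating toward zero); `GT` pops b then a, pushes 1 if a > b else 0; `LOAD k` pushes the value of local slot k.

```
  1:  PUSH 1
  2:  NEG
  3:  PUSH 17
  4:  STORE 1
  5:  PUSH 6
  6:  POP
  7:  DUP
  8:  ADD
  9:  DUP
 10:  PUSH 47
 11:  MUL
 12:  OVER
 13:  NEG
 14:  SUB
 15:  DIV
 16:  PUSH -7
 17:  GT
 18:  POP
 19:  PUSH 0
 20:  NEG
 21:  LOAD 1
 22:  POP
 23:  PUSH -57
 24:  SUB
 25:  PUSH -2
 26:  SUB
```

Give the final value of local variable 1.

17

PUSH 1   → 1
NEG      → -1
PUSH 17  → -1 17
STORE 1  → -1
PUSH 6   → -1 6
POP      → -1
DUP      → -1 -1
ADD      → -2
DUP      → -2 -2
PUSH 47  → -2 -2 47
MUL      → -2 -94
OVER     → -2 -94 -2
NEG      → -2 -94 2
SUB      → -2 -96
DIV      → 0
PUSH -7  → 0 -7
GT       → 1
POP      → (empty)
PUSH 0   → 0
NEG      → 0
LOAD 1   → 0 17
POP      → 0
PUSH -57 → 0 -57
SUB      → 57
PUSH -2  → 57 -2
SUB      → 59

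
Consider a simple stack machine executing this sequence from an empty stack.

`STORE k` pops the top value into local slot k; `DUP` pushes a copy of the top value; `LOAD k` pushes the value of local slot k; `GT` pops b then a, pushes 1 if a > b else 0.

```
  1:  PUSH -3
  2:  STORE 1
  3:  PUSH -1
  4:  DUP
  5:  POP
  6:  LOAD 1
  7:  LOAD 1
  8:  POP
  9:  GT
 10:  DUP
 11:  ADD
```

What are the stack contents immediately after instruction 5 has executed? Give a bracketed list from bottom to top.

PUSH -3 -> -3
STORE 1 -> (empty)
PUSH -1 -> -1
DUP     -> -1 -1
POP     -> -1

[-1]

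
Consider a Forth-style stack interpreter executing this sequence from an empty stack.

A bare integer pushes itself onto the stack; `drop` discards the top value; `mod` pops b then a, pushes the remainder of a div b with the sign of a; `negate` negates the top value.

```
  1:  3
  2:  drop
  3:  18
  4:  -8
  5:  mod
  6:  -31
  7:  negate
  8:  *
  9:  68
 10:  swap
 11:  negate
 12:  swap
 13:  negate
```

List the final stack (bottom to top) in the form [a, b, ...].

[-62, -68]

3      → [3]
drop   → []
18     → [18]
-8     → [18, -8]
mod    → [2]
-31    → [2, -31]
negate → [2, 31]
*      → [62]
68     → [62, 68]
swap   → [68, 62]
negate → [68, -62]
swap   → [-62, 68]
negate → [-62, -68]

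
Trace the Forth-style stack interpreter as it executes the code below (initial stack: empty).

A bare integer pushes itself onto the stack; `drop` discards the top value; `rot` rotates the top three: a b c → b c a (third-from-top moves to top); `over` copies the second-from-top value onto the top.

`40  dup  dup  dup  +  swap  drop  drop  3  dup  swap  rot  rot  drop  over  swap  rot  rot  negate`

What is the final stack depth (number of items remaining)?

3

40     -> 40
dup    -> 40 40
dup    -> 40 40 40
dup    -> 40 40 40 40
+      -> 40 40 80
swap   -> 40 80 40
drop   -> 40 80
drop   -> 40
3      -> 40 3
dup    -> 40 3 3
swap   -> 40 3 3
rot    -> 3 3 40
rot    -> 3 40 3
drop   -> 3 40
over   -> 3 40 3
swap   -> 3 3 40
rot    -> 3 40 3
rot    -> 40 3 3
negate -> 40 3 -3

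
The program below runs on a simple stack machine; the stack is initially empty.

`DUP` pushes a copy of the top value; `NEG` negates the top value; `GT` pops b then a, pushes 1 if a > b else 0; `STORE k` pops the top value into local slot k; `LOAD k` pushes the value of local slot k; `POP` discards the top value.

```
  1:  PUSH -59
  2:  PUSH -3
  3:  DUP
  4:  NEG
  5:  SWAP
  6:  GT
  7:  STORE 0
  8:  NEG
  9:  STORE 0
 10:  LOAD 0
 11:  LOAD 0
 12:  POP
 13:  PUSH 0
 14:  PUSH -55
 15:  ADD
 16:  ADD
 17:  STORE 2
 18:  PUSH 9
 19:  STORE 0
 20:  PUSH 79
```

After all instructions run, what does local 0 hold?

9

PUSH -59 : -59
PUSH -3  : -59 -3
DUP      : -59 -3 -3
NEG      : -59 -3 3
SWAP     : -59 3 -3
GT       : -59 1
STORE 0  : -59
NEG      : 59
STORE 0  : (empty)
LOAD 0   : 59
LOAD 0   : 59 59
POP      : 59
PUSH 0   : 59 0
PUSH -55 : 59 0 -55
ADD      : 59 -55
ADD      : 4
STORE 2  : (empty)
PUSH 9   : 9
STORE 0  : (empty)
PUSH 79  : 79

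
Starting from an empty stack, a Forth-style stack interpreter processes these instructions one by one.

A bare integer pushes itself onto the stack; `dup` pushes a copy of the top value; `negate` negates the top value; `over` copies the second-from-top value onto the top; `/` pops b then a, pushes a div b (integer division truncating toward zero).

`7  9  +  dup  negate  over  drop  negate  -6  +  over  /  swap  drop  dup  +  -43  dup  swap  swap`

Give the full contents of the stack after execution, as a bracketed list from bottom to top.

[0, -43, -43]

7      : [7]
9      : [7, 9]
+      : [16]
dup    : [16, 16]
negate : [16, -16]
over   : [16, -16, 16]
drop   : [16, -16]
negate : [16, 16]
-6     : [16, 16, -6]
+      : [16, 10]
over   : [16, 10, 16]
/      : [16, 0]
swap   : [0, 16]
drop   : [0]
dup    : [0, 0]
+      : [0]
-43    : [0, -43]
dup    : [0, -43, -43]
swap   : [0, -43, -43]
swap   : [0, -43, -43]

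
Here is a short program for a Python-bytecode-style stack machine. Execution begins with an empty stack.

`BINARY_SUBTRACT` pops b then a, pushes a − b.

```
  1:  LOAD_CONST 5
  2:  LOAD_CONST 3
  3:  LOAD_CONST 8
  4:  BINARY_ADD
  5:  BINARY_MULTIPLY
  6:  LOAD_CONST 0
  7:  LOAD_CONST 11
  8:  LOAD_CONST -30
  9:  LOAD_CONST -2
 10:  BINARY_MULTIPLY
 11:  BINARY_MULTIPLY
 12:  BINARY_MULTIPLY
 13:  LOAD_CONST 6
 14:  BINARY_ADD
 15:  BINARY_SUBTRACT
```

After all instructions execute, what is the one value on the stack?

LOAD_CONST 5    → [5]
LOAD_CONST 3    → [5, 3]
LOAD_CONST 8    → [5, 3, 8]
BINARY_ADD      → [5, 11]
BINARY_MULTIPLY → [55]
LOAD_CONST 0    → [55, 0]
LOAD_CONST 11   → [55, 0, 11]
LOAD_CONST -30  → [55, 0, 11, -30]
LOAD_CONST -2   → [55, 0, 11, -30, -2]
BINARY_MULTIPLY → [55, 0, 11, 60]
BINARY_MULTIPLY → [55, 0, 660]
BINARY_MULTIPLY → [55, 0]
LOAD_CONST 6    → [55, 0, 6]
BINARY_ADD      → [55, 6]
BINARY_SUBTRACT → [49]

49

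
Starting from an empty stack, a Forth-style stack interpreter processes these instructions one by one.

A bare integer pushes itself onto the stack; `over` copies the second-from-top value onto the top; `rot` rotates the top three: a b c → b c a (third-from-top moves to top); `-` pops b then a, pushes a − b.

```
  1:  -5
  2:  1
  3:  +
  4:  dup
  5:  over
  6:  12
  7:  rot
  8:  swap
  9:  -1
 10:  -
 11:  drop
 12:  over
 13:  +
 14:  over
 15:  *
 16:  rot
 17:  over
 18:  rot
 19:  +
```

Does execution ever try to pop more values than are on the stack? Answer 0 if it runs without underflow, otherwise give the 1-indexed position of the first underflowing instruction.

-5    [-5]
1     [-5, 1]
+     [-4]
dup   [-4, -4]
over  [-4, -4, -4]
12    [-4, -4, -4, 12]
rot   [-4, -4, 12, -4]
swap  [-4, -4, -4, 12]
-1    [-4, -4, -4, 12, -1]
-     [-4, -4, -4, 13]
drop  [-4, -4, -4]
over  [-4, -4, -4, -4]
+     [-4, -4, -8]
over  [-4, -4, -8, -4]
*     [-4, -4, 32]
rot   [-4, 32, -4]
over  [-4, 32, -4, 32]
rot   [-4, -4, 32, 32]
+     [-4, -4, 64]

0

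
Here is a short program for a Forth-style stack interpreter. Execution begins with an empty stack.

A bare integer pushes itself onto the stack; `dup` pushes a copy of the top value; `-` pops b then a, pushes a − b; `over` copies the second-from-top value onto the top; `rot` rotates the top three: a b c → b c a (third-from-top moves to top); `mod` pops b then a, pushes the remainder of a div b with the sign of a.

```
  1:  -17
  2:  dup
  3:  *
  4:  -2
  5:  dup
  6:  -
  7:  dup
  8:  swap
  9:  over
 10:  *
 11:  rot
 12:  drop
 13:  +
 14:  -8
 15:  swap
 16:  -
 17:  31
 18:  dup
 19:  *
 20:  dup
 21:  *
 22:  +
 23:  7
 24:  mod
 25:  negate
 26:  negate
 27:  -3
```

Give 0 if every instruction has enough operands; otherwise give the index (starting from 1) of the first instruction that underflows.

0

-17    -> -17
dup    -> -17 -17
*      -> 289
-2     -> 289 -2
dup    -> 289 -2 -2
-      -> 289 0
dup    -> 289 0 0
swap   -> 289 0 0
over   -> 289 0 0 0
*      -> 289 0 0
rot    -> 0 0 289
drop   -> 0 0
+      -> 0
-8     -> 0 -8
swap   -> -8 0
-      -> -8
31     -> -8 31
dup    -> -8 31 31
*      -> -8 961
dup    -> -8 961 961
*      -> -8 923521
+      -> 923513
7      -> 923513 7
mod    -> 3
negate -> -3
negate -> 3
-3     -> 3 -3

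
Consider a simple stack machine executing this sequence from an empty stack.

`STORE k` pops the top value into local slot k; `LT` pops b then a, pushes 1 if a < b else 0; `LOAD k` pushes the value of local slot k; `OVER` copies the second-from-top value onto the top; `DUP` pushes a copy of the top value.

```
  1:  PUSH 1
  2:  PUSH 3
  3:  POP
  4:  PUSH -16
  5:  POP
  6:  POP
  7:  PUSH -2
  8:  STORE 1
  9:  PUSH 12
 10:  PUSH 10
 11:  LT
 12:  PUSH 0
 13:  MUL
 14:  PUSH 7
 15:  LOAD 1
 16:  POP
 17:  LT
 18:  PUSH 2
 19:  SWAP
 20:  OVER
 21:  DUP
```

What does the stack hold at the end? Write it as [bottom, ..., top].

[2, 1, 2, 2]

PUSH 1   : [1]
PUSH 3   : [1, 3]
POP      : [1]
PUSH -16 : [1, -16]
POP      : [1]
POP      : []
PUSH -2  : [-2]
STORE 1  : []
PUSH 12  : [12]
PUSH 10  : [12, 10]
LT       : [0]
PUSH 0   : [0, 0]
MUL      : [0]
PUSH 7   : [0, 7]
LOAD 1   : [0, 7, -2]
POP      : [0, 7]
LT       : [1]
PUSH 2   : [1, 2]
SWAP     : [2, 1]
OVER     : [2, 1, 2]
DUP      : [2, 1, 2, 2]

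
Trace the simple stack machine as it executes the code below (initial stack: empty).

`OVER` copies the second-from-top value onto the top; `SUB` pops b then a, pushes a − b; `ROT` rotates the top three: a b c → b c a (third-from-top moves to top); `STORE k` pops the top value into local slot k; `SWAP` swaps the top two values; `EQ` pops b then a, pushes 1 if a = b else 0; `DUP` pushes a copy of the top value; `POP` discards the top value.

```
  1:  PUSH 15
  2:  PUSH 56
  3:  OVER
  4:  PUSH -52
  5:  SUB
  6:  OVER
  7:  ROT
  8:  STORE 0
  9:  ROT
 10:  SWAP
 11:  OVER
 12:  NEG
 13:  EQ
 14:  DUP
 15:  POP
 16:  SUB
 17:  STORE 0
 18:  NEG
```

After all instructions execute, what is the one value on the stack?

-67

PUSH 15  -> 15
PUSH 56  -> 15 56
OVER     -> 15 56 15
PUSH -52 -> 15 56 15 -52
SUB      -> 15 56 67
OVER     -> 15 56 67 56
ROT      -> 15 67 56 56
STORE 0  -> 15 67 56
ROT      -> 67 56 15
SWAP     -> 67 15 56
OVER     -> 67 15 56 15
NEG      -> 67 15 56 -15
EQ       -> 67 15 0
DUP      -> 67 15 0 0
POP      -> 67 15 0
SUB      -> 67 15
STORE 0  -> 67
NEG      -> -67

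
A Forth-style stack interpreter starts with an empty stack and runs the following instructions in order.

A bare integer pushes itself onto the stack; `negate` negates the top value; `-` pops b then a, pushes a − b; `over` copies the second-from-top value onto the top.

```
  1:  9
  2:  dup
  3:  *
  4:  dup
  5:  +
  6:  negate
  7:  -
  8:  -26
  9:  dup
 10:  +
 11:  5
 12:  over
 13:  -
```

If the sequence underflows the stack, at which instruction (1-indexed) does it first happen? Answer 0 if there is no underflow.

7

9      → [9]
dup    → [9, 9]
*      → [81]
dup    → [81, 81]
+      → [162]
negate → [-162]
-  — needs 2 operands, stack has 1 → underflow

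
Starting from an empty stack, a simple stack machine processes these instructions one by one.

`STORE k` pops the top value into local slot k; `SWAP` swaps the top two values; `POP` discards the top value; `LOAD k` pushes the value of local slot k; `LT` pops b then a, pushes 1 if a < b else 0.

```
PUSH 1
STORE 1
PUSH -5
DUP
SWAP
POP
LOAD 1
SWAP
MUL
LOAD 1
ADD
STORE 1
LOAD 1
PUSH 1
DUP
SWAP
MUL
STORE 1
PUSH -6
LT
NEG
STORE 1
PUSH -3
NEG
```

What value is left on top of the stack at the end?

3

PUSH 1  : 1
STORE 1 : (empty)
PUSH -5 : -5
DUP     : -5 -5
SWAP    : -5 -5
POP     : -5
LOAD 1  : -5 1
SWAP    : 1 -5
MUL     : -5
LOAD 1  : -5 1
ADD     : -4
STORE 1 : (empty)
LOAD 1  : -4
PUSH 1  : -4 1
DUP     : -4 1 1
SWAP    : -4 1 1
MUL     : -4 1
STORE 1 : -4
PUSH -6 : -4 -6
LT      : 0
NEG     : 0
STORE 1 : (empty)
PUSH -3 : -3
NEG     : 3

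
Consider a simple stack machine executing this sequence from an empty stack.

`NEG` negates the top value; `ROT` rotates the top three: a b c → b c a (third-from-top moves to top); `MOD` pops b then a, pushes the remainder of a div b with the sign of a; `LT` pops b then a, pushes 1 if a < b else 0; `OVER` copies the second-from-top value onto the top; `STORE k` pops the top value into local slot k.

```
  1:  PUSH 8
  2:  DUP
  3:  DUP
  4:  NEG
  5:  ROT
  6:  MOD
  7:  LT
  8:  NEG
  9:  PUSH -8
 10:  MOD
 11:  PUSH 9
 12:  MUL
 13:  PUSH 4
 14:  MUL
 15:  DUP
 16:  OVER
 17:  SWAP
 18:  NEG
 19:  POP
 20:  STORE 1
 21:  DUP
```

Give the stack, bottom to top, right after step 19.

[0, 0]

PUSH 8  -> 8
DUP     -> 8 8
DUP     -> 8 8 8
NEG     -> 8 8 -8
ROT     -> 8 -8 8
MOD     -> 8 0
LT      -> 0
NEG     -> 0
PUSH -8 -> 0 -8
MOD     -> 0
PUSH 9  -> 0 9
MUL     -> 0
PUSH 4  -> 0 4
MUL     -> 0
DUP     -> 0 0
OVER    -> 0 0 0
SWAP    -> 0 0 0
NEG     -> 0 0 0
POP     -> 0 0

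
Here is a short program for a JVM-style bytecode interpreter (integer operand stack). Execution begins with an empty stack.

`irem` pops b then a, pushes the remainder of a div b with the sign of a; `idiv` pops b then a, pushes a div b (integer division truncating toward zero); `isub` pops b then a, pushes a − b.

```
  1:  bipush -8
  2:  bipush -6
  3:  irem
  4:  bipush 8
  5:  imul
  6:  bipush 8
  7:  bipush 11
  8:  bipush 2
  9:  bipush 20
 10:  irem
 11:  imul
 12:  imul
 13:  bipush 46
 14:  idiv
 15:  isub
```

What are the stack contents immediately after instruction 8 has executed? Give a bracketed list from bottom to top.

bipush -8 : [-8]
bipush -6 : [-8, -6]
irem      : [-2]
bipush 8  : [-2, 8]
imul      : [-16]
bipush 8  : [-16, 8]
bipush 11 : [-16, 8, 11]
bipush 2  : [-16, 8, 11, 2]

[-16, 8, 11, 2]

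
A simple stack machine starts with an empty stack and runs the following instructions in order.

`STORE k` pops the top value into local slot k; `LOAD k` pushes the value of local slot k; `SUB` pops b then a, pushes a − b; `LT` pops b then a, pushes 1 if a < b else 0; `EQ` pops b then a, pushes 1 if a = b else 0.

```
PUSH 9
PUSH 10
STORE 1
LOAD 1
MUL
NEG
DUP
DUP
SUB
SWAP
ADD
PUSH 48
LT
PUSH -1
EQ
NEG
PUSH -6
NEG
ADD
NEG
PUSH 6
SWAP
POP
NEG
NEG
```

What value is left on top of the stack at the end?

6

PUSH 9   [9]
PUSH 10  [9, 10]
STORE 1  [9]
LOAD 1   [9, 10]
MUL      [90]
NEG      [-90]
DUP      [-90, -90]
DUP      [-90, -90, -90]
SUB      [-90, 0]
SWAP     [0, -90]
ADD      [-90]
PUSH 48  [-90, 48]
LT       [1]
PUSH -1  [1, -1]
EQ       [0]
NEG      [0]
PUSH -6  [0, -6]
NEG      [0, 6]
ADD      [6]
NEG      [-6]
PUSH 6   [-6, 6]
SWAP     [6, -6]
POP      [6]
NEG      [-6]
NEG      [6]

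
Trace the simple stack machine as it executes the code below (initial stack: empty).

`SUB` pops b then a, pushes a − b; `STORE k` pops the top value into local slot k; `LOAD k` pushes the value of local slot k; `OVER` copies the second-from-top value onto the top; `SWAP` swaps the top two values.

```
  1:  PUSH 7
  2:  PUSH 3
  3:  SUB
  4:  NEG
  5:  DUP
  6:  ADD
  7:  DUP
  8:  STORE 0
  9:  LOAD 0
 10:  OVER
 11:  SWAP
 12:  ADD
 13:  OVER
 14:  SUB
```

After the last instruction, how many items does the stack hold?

PUSH 7  -> [7]
PUSH 3  -> [7, 3]
SUB     -> [4]
NEG     -> [-4]
DUP     -> [-4, -4]
ADD     -> [-8]
DUP     -> [-8, -8]
STORE 0 -> [-8]
LOAD 0  -> [-8, -8]
OVER    -> [-8, -8, -8]
SWAP    -> [-8, -8, -8]
ADD     -> [-8, -16]
OVER    -> [-8, -16, -8]
SUB     -> [-8, -8]

2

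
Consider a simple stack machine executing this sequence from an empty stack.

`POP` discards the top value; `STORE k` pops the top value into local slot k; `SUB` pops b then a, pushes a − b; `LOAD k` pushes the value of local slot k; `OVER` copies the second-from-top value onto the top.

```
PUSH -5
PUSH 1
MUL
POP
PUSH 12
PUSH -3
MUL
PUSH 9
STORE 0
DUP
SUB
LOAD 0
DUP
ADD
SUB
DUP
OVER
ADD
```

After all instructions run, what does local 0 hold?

PUSH -5 → [-5]
PUSH 1  → [-5, 1]
MUL     → [-5]
POP     → []
PUSH 12 → [12]
PUSH -3 → [12, -3]
MUL     → [-36]
PUSH 9  → [-36, 9]
STORE 0 → [-36]
DUP     → [-36, -36]
SUB     → [0]
LOAD 0  → [0, 9]
DUP     → [0, 9, 9]
ADD     → [0, 18]
SUB     → [-18]
DUP     → [-18, -18]
OVER    → [-18, -18, -18]
ADD     → [-18, -36]

9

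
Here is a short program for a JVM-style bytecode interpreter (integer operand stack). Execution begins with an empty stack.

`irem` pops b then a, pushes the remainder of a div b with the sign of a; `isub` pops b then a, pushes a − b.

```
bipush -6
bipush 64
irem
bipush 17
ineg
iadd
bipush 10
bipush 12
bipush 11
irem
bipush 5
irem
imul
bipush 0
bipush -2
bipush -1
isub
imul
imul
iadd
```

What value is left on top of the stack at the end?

-23

bipush -6 : -6
bipush 64 : -6 64
irem      : -6
bipush 17 : -6 17
ineg      : -6 -17
iadd      : -23
bipush 10 : -23 10
bipush 12 : -23 10 12
bipush 11 : -23 10 12 11
irem      : -23 10 1
bipush 5  : -23 10 1 5
irem      : -23 10 1
imul      : -23 10
bipush 0  : -23 10 0
bipush -2 : -23 10 0 -2
bipush -1 : -23 10 0 -2 -1
isub      : -23 10 0 -1
imul      : -23 10 0
imul      : -23 0
iadd      : -23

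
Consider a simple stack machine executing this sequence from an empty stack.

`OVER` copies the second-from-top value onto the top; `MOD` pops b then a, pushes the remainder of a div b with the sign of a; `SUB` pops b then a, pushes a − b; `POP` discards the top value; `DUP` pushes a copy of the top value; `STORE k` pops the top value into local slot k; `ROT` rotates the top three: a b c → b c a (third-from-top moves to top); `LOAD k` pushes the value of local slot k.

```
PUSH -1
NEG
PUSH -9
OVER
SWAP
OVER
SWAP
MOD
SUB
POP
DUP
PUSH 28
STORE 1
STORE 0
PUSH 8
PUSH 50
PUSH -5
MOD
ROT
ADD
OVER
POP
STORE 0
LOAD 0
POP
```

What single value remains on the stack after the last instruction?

PUSH -1 -> -1
NEG     -> 1
PUSH -9 -> 1 -9
OVER    -> 1 -9 1
SWAP    -> 1 1 -9
OVER    -> 1 1 -9 1
SWAP    -> 1 1 1 -9
MOD     -> 1 1 1
SUB     -> 1 0
POP     -> 1
DUP     -> 1 1
PUSH 28 -> 1 1 28
STORE 1 -> 1 1
STORE 0 -> 1
PUSH 8  -> 1 8
PUSH 50 -> 1 8 50
PUSH -5 -> 1 8 50 -5
MOD     -> 1 8 0
ROT     -> 8 0 1
ADD     -> 8 1
OVER    -> 8 1 8
POP     -> 8 1
STORE 0 -> 8
LOAD 0  -> 8 1
POP     -> 8

8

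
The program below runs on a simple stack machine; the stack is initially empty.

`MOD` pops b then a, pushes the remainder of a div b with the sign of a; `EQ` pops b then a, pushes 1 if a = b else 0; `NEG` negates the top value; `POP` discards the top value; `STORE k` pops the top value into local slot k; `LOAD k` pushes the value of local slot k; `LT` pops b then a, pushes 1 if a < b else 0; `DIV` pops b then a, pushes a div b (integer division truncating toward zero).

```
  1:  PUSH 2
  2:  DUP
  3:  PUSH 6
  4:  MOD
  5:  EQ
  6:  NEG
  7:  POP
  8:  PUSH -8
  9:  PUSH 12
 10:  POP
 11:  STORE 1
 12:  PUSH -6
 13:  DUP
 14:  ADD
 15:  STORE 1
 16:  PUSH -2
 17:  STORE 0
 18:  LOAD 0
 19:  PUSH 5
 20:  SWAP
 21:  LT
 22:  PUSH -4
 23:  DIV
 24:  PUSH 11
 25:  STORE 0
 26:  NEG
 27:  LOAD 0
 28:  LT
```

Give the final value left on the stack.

1

PUSH 2  -> 2
DUP     -> 2 2
PUSH 6  -> 2 2 6
MOD     -> 2 2
EQ      -> 1
NEG     -> -1
POP     -> (empty)
PUSH -8 -> -8
PUSH 12 -> -8 12
POP     -> -8
STORE 1 -> (empty)
PUSH -6 -> -6
DUP     -> -6 -6
ADD     -> -12
STORE 1 -> (empty)
PUSH -2 -> -2
STORE 0 -> (empty)
LOAD 0  -> -2
PUSH 5  -> -2 5
SWAP    -> 5 -2
LT      -> 0
PUSH -4 -> 0 -4
DIV     -> 0
PUSH 11 -> 0 11
STORE 0 -> 0
NEG     -> 0
LOAD 0  -> 0 11
LT      -> 1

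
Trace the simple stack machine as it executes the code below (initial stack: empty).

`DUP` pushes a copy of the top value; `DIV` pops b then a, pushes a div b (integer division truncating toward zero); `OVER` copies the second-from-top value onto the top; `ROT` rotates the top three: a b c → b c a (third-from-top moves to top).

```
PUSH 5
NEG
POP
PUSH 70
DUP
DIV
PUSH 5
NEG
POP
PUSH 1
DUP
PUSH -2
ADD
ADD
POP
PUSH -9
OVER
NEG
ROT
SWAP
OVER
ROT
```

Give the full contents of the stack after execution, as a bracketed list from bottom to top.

[-9, -1, 1, 1]

PUSH 5  -> [5]
NEG     -> [-5]
POP     -> []
PUSH 70 -> [70]
DUP     -> [70, 70]
DIV     -> [1]
PUSH 5  -> [1, 5]
NEG     -> [1, -5]
POP     -> [1]
PUSH 1  -> [1, 1]
DUP     -> [1, 1, 1]
PUSH -2 -> [1, 1, 1, -2]
ADD     -> [1, 1, -1]
ADD     -> [1, 0]
POP     -> [1]
PUSH -9 -> [1, -9]
OVER    -> [1, -9, 1]
NEG     -> [1, -9, -1]
ROT     -> [-9, -1, 1]
SWAP    -> [-9, 1, -1]
OVER    -> [-9, 1, -1, 1]
ROT     -> [-9, -1, 1, 1]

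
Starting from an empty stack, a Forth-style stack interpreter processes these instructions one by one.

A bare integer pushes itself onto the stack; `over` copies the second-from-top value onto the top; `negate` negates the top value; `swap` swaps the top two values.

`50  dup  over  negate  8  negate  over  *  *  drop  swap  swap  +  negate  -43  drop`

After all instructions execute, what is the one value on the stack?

50      [50]
dup     [50, 50]
over    [50, 50, 50]
negate  [50, 50, -50]
8       [50, 50, -50, 8]
negate  [50, 50, -50, -8]
over    [50, 50, -50, -8, -50]
*       [50, 50, -50, 400]
*       [50, 50, -20000]
drop    [50, 50]
swap    [50, 50]
swap    [50, 50]
+       [100]
negate  [-100]
-43     [-100, -43]
drop    [-100]

-100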